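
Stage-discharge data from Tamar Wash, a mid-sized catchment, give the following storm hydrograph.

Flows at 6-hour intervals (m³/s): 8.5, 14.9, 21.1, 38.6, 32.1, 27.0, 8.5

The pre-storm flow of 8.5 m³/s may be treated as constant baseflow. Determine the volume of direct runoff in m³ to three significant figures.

V ≈ 1.97 × 10^6 m³

Direct-runoff ordinates (Q − Q_b): 0.0, 6.4, 12.6, 30.1, 23.6, 18.5, 0.0 m³/s.
ΣQ_DR = 91.20 m³/s.
With Δt = 6 h = 21600 s, V = ΣQ_DR · Δt = 91.20 × 21600 = 1.97 × 10^6 m³.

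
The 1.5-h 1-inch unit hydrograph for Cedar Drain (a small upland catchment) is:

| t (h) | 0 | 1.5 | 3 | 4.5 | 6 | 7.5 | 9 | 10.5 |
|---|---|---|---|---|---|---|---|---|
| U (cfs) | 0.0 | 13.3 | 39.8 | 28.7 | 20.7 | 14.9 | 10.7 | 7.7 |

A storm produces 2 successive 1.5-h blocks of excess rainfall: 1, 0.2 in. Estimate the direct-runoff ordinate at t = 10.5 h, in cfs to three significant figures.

Q ≈ 9.84 cfs

By discrete convolution, Q_j = Σ (P_i / 1 in) · U_{j−i}.
At t = 10.5 h (j=7): Q = (1/1)·7.7 + (0.2/1)·10.7 = 9.84 cfs.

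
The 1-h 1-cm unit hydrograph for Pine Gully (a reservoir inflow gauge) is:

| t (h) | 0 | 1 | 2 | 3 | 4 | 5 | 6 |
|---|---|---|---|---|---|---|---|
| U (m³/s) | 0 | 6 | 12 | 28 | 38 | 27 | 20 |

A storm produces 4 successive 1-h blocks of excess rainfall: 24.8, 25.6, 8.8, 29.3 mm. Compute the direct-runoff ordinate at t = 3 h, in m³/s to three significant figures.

By discrete convolution, Q_j = Σ (P_i / 10 mm) · U_{j−i}.
At t = 3 h (j=3): Q = (24.8/10)·28 + (25.6/10)·12 + (8.8/10)·6 + (29.3/10)·0 = 105 m³/s.

Q ≈ 105 m³/s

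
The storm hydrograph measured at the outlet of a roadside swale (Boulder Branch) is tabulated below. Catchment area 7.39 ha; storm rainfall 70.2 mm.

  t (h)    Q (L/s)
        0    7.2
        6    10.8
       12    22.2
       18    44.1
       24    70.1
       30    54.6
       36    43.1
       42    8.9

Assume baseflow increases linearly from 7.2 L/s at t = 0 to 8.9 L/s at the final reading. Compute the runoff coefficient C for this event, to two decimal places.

C ≈ 0.82

ΣQ_DR = 196.6 L/s; V = ΣQ_DR·Δt = 4.247 × 10^6 L.
Runoff depth d = V / A = 57.46 mm.
C = d / P = 57.46 / 70.2 = 0.82.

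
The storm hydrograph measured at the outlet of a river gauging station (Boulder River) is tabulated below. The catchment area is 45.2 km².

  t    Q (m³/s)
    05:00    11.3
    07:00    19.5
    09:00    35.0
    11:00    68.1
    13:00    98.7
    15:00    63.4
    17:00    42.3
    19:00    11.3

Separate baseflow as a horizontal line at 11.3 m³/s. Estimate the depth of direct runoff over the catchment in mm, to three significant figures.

Direct runoff: 0.0, 8.2, 23.7, 56.8, 87.4, 52.1, 31.0, 0.0 m³/s; ΣQ_DR = 259.2 m³/s.
V = ΣQ_DR · Δt = 259.2 × 7200 s = 1.866 × 10^6 m³.
Over A = 45.2 km², depth = V / A = 41.3 mm.

d ≈ 41.3 mm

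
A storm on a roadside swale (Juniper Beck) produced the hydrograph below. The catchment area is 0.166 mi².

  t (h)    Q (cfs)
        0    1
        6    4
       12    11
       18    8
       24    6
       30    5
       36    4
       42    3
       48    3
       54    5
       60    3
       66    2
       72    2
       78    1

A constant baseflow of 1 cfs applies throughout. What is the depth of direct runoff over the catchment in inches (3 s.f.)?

d ≈ 2.46 in

Direct runoff: 0.0, 3.0, 10.0, 7.0, 5.0, 4.0, 3.0, 2.0, 2.0, 4.0, 2.0, 1.0, 1.0, 0.0 cfs; ΣQ_DR = 44.00 cfs.
V = ΣQ_DR · Δt = 44.00 × 21600 s = 9.504 × 10^5 ft³.
Over A = 0.166 mi², depth = V / A = 2.46 in.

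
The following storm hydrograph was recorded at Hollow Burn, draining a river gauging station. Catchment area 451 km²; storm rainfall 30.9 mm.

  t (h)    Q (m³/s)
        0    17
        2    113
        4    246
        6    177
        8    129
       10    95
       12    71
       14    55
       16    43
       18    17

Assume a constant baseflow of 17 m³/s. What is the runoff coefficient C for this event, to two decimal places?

ΣQ_DR = 793.0 m³/s; V = ΣQ_DR·Δt = 5.710 × 10^6 m³.
Runoff depth d = V / A = 12.66 mm.
C = d / P = 12.66 / 30.9 = 0.41.

C ≈ 0.41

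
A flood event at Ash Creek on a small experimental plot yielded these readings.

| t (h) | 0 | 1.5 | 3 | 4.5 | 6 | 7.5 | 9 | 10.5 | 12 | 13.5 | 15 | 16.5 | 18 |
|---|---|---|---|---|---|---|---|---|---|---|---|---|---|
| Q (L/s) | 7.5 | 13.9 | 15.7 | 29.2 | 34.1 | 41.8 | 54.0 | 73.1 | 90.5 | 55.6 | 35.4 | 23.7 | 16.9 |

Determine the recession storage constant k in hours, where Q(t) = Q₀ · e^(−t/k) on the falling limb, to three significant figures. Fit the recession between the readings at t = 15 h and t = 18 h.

k ≈ 4.06 h

On the falling limb, Q drops from 35.4 to 16.9 L/s between t = 15 h and t = 18 h (Δt = 3 h).
k = −Δt / ln(Q₂/Q₁) = −3 / ln(16.9/35.4) = 4.06 h.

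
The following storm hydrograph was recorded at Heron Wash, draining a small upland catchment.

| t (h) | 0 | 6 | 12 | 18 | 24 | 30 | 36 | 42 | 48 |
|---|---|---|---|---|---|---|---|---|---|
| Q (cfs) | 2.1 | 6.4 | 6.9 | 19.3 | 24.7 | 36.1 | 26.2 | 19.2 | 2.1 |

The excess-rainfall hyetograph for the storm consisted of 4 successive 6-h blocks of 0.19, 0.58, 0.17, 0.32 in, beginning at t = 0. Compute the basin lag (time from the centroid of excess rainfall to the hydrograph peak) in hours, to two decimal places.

Centroid of excess rainfall: t_c = Σ P_i·t̄_i / ΣP_i = 11.9524 h (block centres at 3, 9, 15, 21 h).
Hydrograph peak occurs at t = 30 h, so basin lag t_L = 30 − 11.9524 = 18.05 h.

t_L ≈ 18.05 h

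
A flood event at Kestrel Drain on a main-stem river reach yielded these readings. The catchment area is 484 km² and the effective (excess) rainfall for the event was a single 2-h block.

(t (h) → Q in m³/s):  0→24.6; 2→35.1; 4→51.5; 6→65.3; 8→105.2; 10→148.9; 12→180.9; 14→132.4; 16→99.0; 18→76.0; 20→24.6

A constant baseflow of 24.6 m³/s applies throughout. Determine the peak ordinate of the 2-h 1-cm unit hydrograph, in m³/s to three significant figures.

U_p ≈ 156 m³/s

Direct runoff: 0.0, 10.5, 26.9, 40.7, 80.6, 124.3, 156.3, 107.8, 74.4, 51.4, 0.0 m³/s; ΣQ_DR = 672.9 m³/s, peak = 156.3 m³/s.
Runoff depth d = ΣQ_DR·Δt / A = 672.9 × 7200 / (484 km²) = 10.01 mm.
The 1-cm UH is the DRH scaled by (10 mm)/d, so U_p = 156.3 × 10/10.01 = 156 m³/s.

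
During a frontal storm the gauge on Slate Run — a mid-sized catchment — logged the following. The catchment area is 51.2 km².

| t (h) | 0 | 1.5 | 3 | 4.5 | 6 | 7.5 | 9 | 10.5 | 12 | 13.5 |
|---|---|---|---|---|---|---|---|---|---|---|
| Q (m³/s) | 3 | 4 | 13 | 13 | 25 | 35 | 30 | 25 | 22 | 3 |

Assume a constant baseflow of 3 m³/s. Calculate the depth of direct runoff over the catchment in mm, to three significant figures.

Direct runoff: 0.0, 1.0, 10.0, 10.0, 22.0, 32.0, 27.0, 22.0, 19.0, 0.0 m³/s; ΣQ_DR = 143.0 m³/s.
V = ΣQ_DR · Δt = 143.0 × 5400 s = 7.722 × 10^5 m³.
Over A = 51.2 km², depth = V / A = 15.1 mm.

d ≈ 15.1 mm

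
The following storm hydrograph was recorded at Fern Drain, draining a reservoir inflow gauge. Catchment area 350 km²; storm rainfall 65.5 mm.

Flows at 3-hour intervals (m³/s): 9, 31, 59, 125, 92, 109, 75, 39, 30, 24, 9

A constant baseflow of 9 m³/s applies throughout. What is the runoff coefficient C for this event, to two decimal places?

ΣQ_DR = 503.0 m³/s; V = ΣQ_DR·Δt = 5.432 × 10^6 m³.
Runoff depth d = V / A = 15.52 mm.
C = d / P = 15.52 / 65.5 = 0.24.

C ≈ 0.24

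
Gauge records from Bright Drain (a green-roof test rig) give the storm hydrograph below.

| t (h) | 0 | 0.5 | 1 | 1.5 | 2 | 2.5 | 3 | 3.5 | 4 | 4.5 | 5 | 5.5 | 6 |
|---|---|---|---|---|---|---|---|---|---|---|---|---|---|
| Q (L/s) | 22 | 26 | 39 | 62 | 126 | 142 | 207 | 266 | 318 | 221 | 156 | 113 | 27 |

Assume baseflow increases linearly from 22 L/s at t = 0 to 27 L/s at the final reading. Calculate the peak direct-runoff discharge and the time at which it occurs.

Subtracting baseflow gives direct-runoff ordinates: 0.00, 3.58, 16.17, 38.75, 102.33, 117.92, 182.50, 241.08, 292.67, 195.25, 129.83, 86.42, 0.00 L/s.
The maximum is 292.67 L/s, occurring at the reading for t = 4 h.

Q_p = 292.67 L/s at t = 4 h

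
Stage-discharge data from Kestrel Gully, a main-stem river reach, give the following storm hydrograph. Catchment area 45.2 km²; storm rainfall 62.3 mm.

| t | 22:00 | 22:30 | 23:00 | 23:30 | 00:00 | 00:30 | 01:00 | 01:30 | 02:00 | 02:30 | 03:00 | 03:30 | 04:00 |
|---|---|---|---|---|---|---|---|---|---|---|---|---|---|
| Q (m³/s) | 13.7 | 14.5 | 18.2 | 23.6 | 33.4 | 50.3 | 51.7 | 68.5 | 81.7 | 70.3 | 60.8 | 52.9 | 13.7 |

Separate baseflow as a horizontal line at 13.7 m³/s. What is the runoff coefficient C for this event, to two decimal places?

ΣQ_DR = 375.2 m³/s; V = ΣQ_DR·Δt = 6.754 × 10^5 m³.
Runoff depth d = V / A = 14.94 mm.
C = d / P = 14.94 / 62.3 = 0.24.

C ≈ 0.24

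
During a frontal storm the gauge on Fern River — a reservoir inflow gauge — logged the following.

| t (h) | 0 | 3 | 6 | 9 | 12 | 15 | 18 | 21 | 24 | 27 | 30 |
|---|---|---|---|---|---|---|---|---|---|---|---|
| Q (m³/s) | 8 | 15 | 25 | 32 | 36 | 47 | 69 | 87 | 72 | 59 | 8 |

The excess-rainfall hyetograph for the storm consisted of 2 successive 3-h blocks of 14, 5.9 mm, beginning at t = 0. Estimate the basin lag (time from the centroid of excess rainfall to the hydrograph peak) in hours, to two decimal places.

t_L ≈ 18.61 h

Centroid of excess rainfall: t_c = Σ P_i·t̄_i / ΣP_i = 2.3894 h (block centres at 1.5, 4.5 h).
Hydrograph peak occurs at t = 21 h, so basin lag t_L = 21 − 2.3894 = 18.61 h.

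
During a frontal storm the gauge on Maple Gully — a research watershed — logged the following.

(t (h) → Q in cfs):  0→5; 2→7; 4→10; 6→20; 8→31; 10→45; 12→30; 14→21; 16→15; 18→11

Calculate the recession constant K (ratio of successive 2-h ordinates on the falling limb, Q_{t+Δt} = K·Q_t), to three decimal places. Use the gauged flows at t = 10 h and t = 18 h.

Using the recession-limb readings at t = 10 h and t = 18 h: Q falls from 45 to 11 cfs over 4 intervals.
K = (Q₂/Q₁)^(1/4) = (11/45)^(1/4) = 0.703.

K ≈ 0.703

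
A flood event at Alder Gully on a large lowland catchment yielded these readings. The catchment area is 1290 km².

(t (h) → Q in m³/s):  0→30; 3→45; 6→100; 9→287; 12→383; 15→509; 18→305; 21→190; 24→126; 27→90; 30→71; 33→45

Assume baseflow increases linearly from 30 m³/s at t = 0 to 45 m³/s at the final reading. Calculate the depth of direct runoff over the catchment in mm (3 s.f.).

d ≈ 14.5 mm

Direct runoff: 0.00, 13.64, 67.27, 252.91, 347.55, 472.18, 266.82, 150.45, 85.09, 47.73, 27.36, 0.00 m³/s; ΣQ_DR = 1731 m³/s.
V = ΣQ_DR · Δt = 1731 × 10800 s = 1.869 × 10^7 m³.
Over A = 1290 km², depth = V / A = 14.5 mm.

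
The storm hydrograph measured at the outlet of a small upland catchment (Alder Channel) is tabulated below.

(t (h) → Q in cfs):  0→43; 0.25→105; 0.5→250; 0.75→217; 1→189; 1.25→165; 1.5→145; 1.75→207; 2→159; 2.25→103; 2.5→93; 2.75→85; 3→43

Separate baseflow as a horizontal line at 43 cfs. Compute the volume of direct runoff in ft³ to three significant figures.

V ≈ 1.12 × 10^6 ft³

Direct-runoff ordinates (Q − Q_b): 0.0, 62.0, 207.0, 174.0, 146.0, 122.0, 102.0, 164.0, 116.0, 60.0, 50.0, 42.0, 0.0 cfs.
ΣQ_DR = 1245 cfs.
With Δt = 0.25 h = 900 s, V = ΣQ_DR · Δt = 1245 × 900 = 1.12 × 10^6 ft³.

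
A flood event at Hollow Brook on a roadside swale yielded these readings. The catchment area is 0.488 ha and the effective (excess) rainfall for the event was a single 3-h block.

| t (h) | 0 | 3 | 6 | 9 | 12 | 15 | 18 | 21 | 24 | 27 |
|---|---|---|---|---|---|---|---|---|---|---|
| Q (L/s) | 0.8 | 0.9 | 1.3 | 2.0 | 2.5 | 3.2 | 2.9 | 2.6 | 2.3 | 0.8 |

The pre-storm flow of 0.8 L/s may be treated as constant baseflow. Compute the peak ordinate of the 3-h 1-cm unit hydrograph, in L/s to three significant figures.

Direct runoff: 0.0, 0.1, 0.5, 1.2, 1.7, 2.4, 2.1, 1.8, 1.5, 0.0 L/s; ΣQ_DR = 11.30 L/s, peak = 2.4 L/s.
Runoff depth d = ΣQ_DR·Δt / A = 11.30 × 10800 / (0.488 ha) = 25.01 mm.
The 1-cm UH is the DRH scaled by (10 mm)/d, so U_p = 2.4 × 10/25.01 = 0.960 L/s.

U_p ≈ 0.960 L/s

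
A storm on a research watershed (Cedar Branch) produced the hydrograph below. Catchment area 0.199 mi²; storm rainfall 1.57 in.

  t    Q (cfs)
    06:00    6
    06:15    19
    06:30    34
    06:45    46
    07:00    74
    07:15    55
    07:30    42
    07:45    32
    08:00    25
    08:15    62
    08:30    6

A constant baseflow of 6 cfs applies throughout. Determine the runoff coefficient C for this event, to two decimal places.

ΣQ_DR = 335.0 cfs; V = ΣQ_DR·Δt = 3.015 × 10^5 ft³.
Runoff depth d = V / A = 0.6521 in.
C = d / P = 0.6521 / 1.57 = 0.42.

C ≈ 0.42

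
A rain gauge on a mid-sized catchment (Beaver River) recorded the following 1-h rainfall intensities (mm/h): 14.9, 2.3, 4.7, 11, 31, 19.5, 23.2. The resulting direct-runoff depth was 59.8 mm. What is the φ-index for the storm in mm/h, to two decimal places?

Only the 5 blocks with intensity above φ contribute runoff: 14.9, 11, 31, 19.5, 23.2 mm/h.
Σ(I−φ)·Δt = d  ⇒  (14.9+11+31+19.5+23.2 − 5φ)·1 = 59.8
φ = (99.60 − 59.8/1) / 5 = 7.96 mm/h.

φ ≈ 7.96 mm/h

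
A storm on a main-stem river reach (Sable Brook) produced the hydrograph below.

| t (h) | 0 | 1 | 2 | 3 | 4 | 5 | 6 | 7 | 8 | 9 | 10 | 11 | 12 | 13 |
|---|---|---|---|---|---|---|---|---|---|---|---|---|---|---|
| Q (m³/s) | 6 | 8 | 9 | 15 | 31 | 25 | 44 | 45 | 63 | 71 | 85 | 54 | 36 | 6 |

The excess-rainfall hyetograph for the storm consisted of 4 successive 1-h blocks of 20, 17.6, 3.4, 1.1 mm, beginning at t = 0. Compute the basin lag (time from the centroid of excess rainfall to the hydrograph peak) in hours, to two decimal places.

Centroid of excess rainfall: t_c = Σ P_i·t̄_i / ΣP_i = 1.1580 h (block centres at 0.5, 1.5, 2.5, 3.5 h).
Hydrograph peak occurs at t = 10 h, so basin lag t_L = 10 − 1.1580 = 8.84 h.

t_L ≈ 8.84 h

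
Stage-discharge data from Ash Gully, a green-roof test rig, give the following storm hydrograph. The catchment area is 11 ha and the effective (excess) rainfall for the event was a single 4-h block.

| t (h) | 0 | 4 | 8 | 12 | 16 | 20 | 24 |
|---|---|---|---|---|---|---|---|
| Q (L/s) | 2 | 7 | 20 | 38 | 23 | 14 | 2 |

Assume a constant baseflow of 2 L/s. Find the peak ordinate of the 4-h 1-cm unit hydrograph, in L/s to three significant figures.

U_p ≈ 29.9 L/s

Direct runoff: 0.0, 5.0, 18.0, 36.0, 21.0, 12.0, 0.0 L/s; ΣQ_DR = 92.00 L/s, peak = 36.0 L/s.
Runoff depth d = ΣQ_DR·Δt / A = 92.00 × 14400 / (11 ha) = 12.04 mm.
The 1-cm UH is the DRH scaled by (10 mm)/d, so U_p = 36.0 × 10/12.04 = 29.9 L/s.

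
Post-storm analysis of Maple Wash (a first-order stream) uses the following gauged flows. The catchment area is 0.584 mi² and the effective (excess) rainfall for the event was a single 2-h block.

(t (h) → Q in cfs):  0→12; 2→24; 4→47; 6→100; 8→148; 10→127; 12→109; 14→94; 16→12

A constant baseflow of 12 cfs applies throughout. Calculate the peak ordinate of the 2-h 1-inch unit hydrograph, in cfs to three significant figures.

U_p ≈ 45.4 cfs

Direct runoff: 0.0, 12.0, 35.0, 88.0, 136.0, 115.0, 97.0, 82.0, 0.0 cfs; ΣQ_DR = 565.0 cfs, peak = 136.0 cfs.
Runoff depth d = ΣQ_DR·Δt / A = 565.0 × 7200 / (0.584 mi²) = 2.998 in.
The 1-inch UH is the DRH scaled by (1 in)/d, so U_p = 136.0 × 1/2.998 = 45.4 cfs.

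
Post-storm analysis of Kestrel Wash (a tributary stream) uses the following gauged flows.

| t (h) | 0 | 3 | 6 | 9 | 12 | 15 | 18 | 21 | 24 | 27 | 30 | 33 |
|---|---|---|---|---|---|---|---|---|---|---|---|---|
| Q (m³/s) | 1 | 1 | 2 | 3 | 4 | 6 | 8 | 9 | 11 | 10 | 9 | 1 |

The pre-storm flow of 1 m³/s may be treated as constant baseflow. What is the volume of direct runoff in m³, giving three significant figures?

V ≈ 5.72 × 10^5 m³

Direct-runoff ordinates (Q − Q_b): 0.0, 0.0, 1.0, 2.0, 3.0, 5.0, 7.0, 8.0, 10.0, 9.0, 8.0, 0.0 m³/s.
ΣQ_DR = 53.00 m³/s.
With Δt = 3 h = 10800 s, V = ΣQ_DR · Δt = 53.00 × 10800 = 5.72 × 10^5 m³.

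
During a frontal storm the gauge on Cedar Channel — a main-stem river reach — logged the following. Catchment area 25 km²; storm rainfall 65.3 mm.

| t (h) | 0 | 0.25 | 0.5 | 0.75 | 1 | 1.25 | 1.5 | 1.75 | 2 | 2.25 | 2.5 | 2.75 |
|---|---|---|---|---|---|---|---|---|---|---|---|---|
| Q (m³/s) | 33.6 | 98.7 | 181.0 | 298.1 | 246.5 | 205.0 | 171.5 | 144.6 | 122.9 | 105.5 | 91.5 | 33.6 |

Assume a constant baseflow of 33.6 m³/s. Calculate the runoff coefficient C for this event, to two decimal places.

C ≈ 0.73

ΣQ_DR = 1329 m³/s; V = ΣQ_DR·Δt = 1.196 × 10^6 m³.
Runoff depth d = V / A = 47.85 mm.
C = d / P = 47.85 / 65.3 = 0.73.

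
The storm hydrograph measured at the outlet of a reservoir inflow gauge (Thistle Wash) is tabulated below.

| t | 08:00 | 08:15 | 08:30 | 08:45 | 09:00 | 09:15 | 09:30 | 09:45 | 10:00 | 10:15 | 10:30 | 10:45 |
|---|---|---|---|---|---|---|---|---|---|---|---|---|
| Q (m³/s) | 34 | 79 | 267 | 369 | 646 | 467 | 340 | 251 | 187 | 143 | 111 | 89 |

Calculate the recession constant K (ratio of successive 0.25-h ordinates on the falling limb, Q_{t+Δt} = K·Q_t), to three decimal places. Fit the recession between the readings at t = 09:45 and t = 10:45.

Using the recession-limb readings at t = 09:45 and t = 10:45: Q falls from 251 to 89 m³/s over 4 intervals.
K = (Q₂/Q₁)^(1/4) = (89/251)^(1/4) = 0.772.

K ≈ 0.772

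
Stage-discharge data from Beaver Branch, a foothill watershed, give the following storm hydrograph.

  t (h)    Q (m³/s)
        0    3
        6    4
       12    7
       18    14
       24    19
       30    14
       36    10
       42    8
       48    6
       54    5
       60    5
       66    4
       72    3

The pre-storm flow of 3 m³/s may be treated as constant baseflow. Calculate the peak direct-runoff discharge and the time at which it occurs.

Subtracting baseflow gives direct-runoff ordinates: 0.0, 1.0, 4.0, 11.0, 16.0, 11.0, 7.0, 5.0, 3.0, 2.0, 2.0, 1.0, 0.0 m³/s.
The maximum is 16.0 m³/s, occurring at the reading for t = 24 h.

Q_p = 16.0 m³/s at t = 24 h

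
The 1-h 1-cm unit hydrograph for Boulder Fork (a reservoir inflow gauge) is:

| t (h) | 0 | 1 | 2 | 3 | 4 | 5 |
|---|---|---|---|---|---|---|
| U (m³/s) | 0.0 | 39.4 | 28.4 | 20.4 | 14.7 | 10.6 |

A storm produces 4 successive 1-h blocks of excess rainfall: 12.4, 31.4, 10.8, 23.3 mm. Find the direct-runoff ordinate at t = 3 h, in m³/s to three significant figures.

By discrete convolution, Q_j = Σ (P_i / 10 mm) · U_{j−i}.
At t = 3 h (j=3): Q = (12.4/10)·20.4 + (31.4/10)·28.4 + (10.8/10)·39.4 + (23.3/10)·0.0 = 157 m³/s.

Q ≈ 157 m³/s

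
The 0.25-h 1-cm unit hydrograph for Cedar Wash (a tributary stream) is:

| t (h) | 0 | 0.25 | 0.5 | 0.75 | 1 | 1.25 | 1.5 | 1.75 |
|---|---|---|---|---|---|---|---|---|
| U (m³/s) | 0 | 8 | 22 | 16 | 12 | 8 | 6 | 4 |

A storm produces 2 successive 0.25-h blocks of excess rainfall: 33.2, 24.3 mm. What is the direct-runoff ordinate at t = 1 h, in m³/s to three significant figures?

Q ≈ 78.7 m³/s

By discrete convolution, Q_j = Σ (P_i / 10 mm) · U_{j−i}.
At t = 1 h (j=4): Q = (33.2/10)·12 + (24.3/10)·16 = 78.7 m³/s.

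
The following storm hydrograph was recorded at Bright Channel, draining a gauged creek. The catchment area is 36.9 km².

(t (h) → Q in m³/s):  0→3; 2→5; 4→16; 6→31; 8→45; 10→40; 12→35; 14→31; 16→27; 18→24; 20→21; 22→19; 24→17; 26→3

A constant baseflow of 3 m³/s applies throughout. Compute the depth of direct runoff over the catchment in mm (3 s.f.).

Direct runoff: 0.0, 2.0, 13.0, 28.0, 42.0, 37.0, 32.0, 28.0, 24.0, 21.0, 18.0, 16.0, 14.0, 0.0 m³/s; ΣQ_DR = 275.0 m³/s.
V = ΣQ_DR · Δt = 275.0 × 7200 s = 1.980 × 10^6 m³.
Over A = 36.9 km², depth = V / A = 53.7 mm.

d ≈ 53.7 mm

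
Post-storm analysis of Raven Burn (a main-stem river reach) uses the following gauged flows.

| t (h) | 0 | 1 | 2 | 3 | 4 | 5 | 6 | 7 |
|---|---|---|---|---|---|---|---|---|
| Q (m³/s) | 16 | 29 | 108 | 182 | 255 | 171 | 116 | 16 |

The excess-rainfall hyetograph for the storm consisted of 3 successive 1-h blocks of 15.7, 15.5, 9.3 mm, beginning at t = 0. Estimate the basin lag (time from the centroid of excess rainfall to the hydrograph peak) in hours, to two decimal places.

t_L ≈ 2.66 h

Centroid of excess rainfall: t_c = Σ P_i·t̄_i / ΣP_i = 1.3420 h (block centres at 0.5, 1.5, 2.5 h).
Hydrograph peak occurs at t = 4 h, so basin lag t_L = 4 − 1.3420 = 2.66 h.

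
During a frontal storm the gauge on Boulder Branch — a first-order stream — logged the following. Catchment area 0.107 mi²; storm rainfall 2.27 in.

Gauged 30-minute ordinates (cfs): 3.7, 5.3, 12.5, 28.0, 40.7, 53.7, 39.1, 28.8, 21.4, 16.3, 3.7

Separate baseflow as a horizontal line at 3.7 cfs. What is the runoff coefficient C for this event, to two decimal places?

ΣQ_DR = 212.5 cfs; V = ΣQ_DR·Δt = 3.825 × 10^5 ft³.
Runoff depth d = V / A = 1.539 in.
C = d / P = 1.539 / 2.27 = 0.68.

C ≈ 0.68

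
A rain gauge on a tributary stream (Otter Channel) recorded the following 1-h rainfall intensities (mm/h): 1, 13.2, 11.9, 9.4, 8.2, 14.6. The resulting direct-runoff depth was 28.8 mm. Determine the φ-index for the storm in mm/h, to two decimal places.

Only the 5 blocks with intensity above φ contribute runoff: 13.2, 11.9, 9.4, 8.2, 14.6 mm/h.
Σ(I−φ)·Δt = d  ⇒  (13.2+11.9+9.4+8.2+14.6 − 5φ)·1 = 28.8
φ = (57.30 − 28.8/1) / 5 = 5.70 mm/h.

φ ≈ 5.70 mm/h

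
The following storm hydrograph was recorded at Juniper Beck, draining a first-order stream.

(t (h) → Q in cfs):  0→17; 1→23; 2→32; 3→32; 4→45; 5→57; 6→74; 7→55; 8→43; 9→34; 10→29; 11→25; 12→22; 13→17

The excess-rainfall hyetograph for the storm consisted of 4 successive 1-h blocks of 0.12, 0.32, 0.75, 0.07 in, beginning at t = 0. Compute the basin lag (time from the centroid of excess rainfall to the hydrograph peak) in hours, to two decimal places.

t_L ≈ 3.89 h

Centroid of excess rainfall: t_c = Σ P_i·t̄_i / ΣP_i = 2.1111 h (block centres at 0.5, 1.5, 2.5, 3.5 h).
Hydrograph peak occurs at t = 6 h, so basin lag t_L = 6 − 2.1111 = 3.89 h.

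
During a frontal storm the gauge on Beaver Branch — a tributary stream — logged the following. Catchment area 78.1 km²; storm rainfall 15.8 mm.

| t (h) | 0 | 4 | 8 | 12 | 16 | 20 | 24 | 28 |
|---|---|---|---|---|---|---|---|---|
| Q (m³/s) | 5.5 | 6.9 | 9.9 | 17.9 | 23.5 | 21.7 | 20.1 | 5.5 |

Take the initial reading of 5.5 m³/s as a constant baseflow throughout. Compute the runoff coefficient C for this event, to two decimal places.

C ≈ 0.78

ΣQ_DR = 67.00 m³/s; V = ΣQ_DR·Δt = 9.648 × 10^5 m³.
Runoff depth d = V / A = 12.35 mm.
C = d / P = 12.35 / 15.8 = 0.78.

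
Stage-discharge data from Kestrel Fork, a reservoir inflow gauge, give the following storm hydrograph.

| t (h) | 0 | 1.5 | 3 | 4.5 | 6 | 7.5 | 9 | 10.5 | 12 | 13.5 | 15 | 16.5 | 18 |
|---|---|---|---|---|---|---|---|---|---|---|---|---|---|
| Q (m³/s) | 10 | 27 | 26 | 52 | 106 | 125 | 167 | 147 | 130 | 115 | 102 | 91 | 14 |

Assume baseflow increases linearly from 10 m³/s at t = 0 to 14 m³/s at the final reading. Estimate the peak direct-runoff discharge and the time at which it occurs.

Subtracting baseflow gives direct-runoff ordinates: 0.00, 16.67, 15.33, 41.00, 94.67, 113.33, 155.00, 134.67, 117.33, 102.00, 88.67, 77.33, 0.00 m³/s.
The maximum is 155.00 m³/s, occurring at the reading for t = 9 h.

Q_p = 155.00 m³/s at t = 9 h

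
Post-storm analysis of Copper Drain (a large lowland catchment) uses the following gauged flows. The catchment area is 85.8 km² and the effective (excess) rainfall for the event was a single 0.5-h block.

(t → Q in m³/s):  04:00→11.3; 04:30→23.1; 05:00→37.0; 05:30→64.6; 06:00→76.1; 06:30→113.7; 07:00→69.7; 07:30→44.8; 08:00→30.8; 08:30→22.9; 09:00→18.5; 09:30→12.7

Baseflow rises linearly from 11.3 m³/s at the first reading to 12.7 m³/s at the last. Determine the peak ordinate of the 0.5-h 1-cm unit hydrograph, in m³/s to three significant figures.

U_p ≈ 127 m³/s

Direct runoff: 0.00, 11.67, 25.45, 52.92, 64.29, 101.76, 57.64, 32.61, 18.48, 10.45, 5.93, 0.00 m³/s; ΣQ_DR = 381.2 m³/s, peak = 101.76 m³/s.
Runoff depth d = ΣQ_DR·Δt / A = 381.2 × 1800 / (85.8 km²) = 7.997 mm.
The 1-cm UH is the DRH scaled by (10 mm)/d, so U_p = 101.76 × 10/7.997 = 127 m³/s.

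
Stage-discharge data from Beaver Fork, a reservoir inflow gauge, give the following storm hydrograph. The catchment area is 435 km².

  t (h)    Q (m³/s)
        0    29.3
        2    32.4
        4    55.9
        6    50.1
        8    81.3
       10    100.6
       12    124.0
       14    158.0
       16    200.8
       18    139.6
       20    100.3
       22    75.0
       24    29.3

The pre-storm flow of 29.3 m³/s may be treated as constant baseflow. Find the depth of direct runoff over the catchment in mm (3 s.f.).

Direct runoff: 0.0, 3.1, 26.6, 20.8, 52.0, 71.3, 94.7, 128.7, 171.5, 110.3, 71.0, 45.7, 0.0 m³/s; ΣQ_DR = 795.7 m³/s.
V = ΣQ_DR · Δt = 795.7 × 7200 s = 5.729 × 10^6 m³.
Over A = 435 km², depth = V / A = 13.2 mm.

d ≈ 13.2 mm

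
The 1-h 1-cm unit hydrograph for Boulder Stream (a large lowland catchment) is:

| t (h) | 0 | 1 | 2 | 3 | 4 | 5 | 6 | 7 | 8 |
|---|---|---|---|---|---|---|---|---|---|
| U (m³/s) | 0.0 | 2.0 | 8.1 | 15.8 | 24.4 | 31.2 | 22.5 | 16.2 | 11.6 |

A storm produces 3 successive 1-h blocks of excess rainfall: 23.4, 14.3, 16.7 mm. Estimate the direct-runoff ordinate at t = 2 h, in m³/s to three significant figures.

Q ≈ 21.8 m³/s

By discrete convolution, Q_j = Σ (P_i / 10 mm) · U_{j−i}.
At t = 2 h (j=2): Q = (23.4/10)·8.1 + (14.3/10)·2.0 + (16.7/10)·0.0 = 21.8 m³/s.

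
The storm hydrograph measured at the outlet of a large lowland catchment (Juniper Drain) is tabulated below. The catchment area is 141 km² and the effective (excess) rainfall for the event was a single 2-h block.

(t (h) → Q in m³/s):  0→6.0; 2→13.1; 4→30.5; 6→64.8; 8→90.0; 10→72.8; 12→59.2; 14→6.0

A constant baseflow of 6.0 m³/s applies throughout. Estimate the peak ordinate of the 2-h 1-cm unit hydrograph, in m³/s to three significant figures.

Direct runoff: 0.0, 7.1, 24.5, 58.8, 84.0, 66.8, 53.2, 0.0 m³/s; ΣQ_DR = 294.4 m³/s, peak = 84.0 m³/s.
Runoff depth d = ΣQ_DR·Δt / A = 294.4 × 7200 / (141 km²) = 15.03 mm.
The 1-cm UH is the DRH scaled by (10 mm)/d, so U_p = 84.0 × 10/15.03 = 55.9 m³/s.

U_p ≈ 55.9 m³/s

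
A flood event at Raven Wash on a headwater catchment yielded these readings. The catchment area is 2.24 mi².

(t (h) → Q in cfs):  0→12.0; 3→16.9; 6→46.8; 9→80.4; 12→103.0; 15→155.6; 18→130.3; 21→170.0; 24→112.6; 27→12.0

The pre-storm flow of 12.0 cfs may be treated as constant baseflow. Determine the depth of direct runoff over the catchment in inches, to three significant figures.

d ≈ 1.49 in

Direct runoff: 0.0, 4.9, 34.8, 68.4, 91.0, 143.6, 118.3, 158.0, 100.6, 0.0 cfs; ΣQ_DR = 719.6 cfs.
V = ΣQ_DR · Δt = 719.6 × 10800 s = 7.772 × 10^6 ft³.
Over A = 2.24 mi², depth = V / A = 1.49 in.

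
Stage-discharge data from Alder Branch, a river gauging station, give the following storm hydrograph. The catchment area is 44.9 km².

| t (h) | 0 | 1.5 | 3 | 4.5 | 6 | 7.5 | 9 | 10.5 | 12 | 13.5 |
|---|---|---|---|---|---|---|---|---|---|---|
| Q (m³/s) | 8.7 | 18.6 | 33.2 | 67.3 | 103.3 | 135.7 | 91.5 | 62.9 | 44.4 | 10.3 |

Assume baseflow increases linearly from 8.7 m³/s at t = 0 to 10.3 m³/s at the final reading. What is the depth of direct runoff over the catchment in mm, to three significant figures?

d ≈ 57.8 mm

Direct runoff: 0.00, 9.72, 24.14, 58.07, 93.89, 126.11, 81.73, 52.96, 34.28, 0.00 m³/s; ΣQ_DR = 480.9 m³/s.
V = ΣQ_DR · Δt = 480.9 × 5400 s = 2.597 × 10^6 m³.
Over A = 44.9 km², depth = V / A = 57.8 mm.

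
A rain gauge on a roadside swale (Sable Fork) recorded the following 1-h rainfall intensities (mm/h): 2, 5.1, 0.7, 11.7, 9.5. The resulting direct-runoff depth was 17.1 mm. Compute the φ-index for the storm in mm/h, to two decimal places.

φ ≈ 3.07 mm/h

Only the 3 blocks with intensity above φ contribute runoff: 5.1, 11.7, 9.5 mm/h.
Σ(I−φ)·Δt = d  ⇒  (5.1+11.7+9.5 − 3φ)·1 = 17.1
φ = (26.30 − 17.1/1) / 3 = 3.07 mm/h.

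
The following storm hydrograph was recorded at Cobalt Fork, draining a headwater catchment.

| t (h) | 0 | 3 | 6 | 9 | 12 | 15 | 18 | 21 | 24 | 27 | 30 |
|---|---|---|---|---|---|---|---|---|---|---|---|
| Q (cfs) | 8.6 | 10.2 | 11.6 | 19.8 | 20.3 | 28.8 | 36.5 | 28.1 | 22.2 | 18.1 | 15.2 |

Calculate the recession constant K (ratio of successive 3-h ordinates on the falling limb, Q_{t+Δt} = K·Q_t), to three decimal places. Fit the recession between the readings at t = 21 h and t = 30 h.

Using the recession-limb readings at t = 21 h and t = 30 h: Q falls from 28.1 to 15.2 cfs over 3 intervals.
K = (Q₂/Q₁)^(1/3) = (15.2/28.1)^(1/3) = 0.815.

K ≈ 0.815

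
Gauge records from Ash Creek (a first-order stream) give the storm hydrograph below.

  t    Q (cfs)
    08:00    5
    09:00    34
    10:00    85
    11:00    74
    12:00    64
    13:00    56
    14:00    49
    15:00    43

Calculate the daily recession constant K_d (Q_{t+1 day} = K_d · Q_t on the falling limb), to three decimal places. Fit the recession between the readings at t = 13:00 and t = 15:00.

K_d ≈ 0.042

Between t = 13:00 and t = 15:00 the flow falls from 56 to 43 cfs over 2×1 h = 2 h.
Per-interval ratio K = (43/56)^(1/2) = 0.8763; K_d = K^(24/1) = 0.042.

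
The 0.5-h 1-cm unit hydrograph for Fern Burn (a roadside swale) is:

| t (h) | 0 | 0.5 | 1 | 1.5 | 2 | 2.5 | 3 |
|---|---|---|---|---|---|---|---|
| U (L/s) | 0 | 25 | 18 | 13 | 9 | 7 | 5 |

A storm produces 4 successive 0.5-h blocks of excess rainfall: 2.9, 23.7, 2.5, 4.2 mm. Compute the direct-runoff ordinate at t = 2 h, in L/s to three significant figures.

By discrete convolution, Q_j = Σ (P_i / 10 mm) · U_{j−i}.
At t = 2 h (j=4): Q = (2.9/10)·9 + (23.7/10)·13 + (2.5/10)·18 + (4.2/10)·25 = 48.4 L/s.

Q ≈ 48.4 L/s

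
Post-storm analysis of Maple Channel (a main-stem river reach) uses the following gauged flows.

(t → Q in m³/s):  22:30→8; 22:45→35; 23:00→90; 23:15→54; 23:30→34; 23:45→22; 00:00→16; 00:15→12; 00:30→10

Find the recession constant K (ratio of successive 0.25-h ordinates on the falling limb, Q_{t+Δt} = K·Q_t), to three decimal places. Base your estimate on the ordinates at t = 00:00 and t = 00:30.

K ≈ 0.791

Using the recession-limb readings at t = 00:00 and t = 00:30: Q falls from 16 to 10 m³/s over 2 intervals.
K = (Q₂/Q₁)^(1/2) = (10/16)^(1/2) = 0.791.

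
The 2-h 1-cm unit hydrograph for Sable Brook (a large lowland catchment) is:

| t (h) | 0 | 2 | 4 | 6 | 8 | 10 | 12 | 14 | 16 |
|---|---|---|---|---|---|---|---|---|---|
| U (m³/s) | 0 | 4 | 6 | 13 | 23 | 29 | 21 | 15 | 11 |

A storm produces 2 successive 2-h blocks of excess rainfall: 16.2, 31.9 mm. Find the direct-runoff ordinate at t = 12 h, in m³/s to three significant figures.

Q ≈ 127 m³/s

By discrete convolution, Q_j = Σ (P_i / 10 mm) · U_{j−i}.
At t = 12 h (j=6): Q = (16.2/10)·21 + (31.9/10)·29 = 127 m³/s.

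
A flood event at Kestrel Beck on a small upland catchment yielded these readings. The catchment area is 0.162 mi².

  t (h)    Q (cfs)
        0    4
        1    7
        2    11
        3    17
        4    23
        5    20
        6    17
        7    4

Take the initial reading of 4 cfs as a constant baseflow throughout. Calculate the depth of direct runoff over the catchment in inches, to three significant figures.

d ≈ 0.679 in

Direct runoff: 0.0, 3.0, 7.0, 13.0, 19.0, 16.0, 13.0, 0.0 cfs; ΣQ_DR = 71.00 cfs.
V = ΣQ_DR · Δt = 71.00 × 3600 s = 2.556 × 10^5 ft³.
Over A = 0.162 mi², depth = V / A = 0.679 in.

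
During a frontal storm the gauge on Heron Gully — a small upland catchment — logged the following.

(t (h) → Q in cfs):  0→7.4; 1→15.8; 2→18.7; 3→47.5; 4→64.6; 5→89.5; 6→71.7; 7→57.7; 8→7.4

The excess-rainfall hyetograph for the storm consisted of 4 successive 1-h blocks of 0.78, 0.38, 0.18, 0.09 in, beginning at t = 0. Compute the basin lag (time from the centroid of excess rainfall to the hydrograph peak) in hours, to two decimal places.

t_L ≈ 3.79 h

Centroid of excess rainfall: t_c = Σ P_i·t̄_i / ΣP_i = 1.2063 h (block centres at 0.5, 1.5, 2.5, 3.5 h).
Hydrograph peak occurs at t = 5 h, so basin lag t_L = 5 − 1.2063 = 3.79 h.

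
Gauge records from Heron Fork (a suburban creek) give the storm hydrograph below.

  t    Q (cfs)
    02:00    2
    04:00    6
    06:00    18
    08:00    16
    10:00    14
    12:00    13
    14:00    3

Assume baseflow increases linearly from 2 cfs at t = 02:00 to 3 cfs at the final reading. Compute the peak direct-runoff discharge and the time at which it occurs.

Subtracting baseflow gives direct-runoff ordinates: 0.00, 3.83, 15.67, 13.50, 11.33, 10.17, 0.00 cfs.
The maximum is 15.67 cfs, occurring at the reading for t = 06:00.

Q_p = 15.67 cfs at t = 06:00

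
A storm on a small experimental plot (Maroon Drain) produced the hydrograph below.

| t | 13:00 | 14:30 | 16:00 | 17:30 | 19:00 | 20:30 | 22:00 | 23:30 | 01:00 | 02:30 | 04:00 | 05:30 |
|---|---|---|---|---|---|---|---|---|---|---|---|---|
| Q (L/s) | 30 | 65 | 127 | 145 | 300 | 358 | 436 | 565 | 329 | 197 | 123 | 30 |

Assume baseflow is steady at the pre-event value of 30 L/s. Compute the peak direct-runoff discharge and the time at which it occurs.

Subtracting baseflow gives direct-runoff ordinates: 0.0, 35.0, 97.0, 115.0, 270.0, 328.0, 406.0, 535.0, 299.0, 167.0, 93.0, 0.0 L/s.
The maximum is 535.0 L/s, occurring at the reading for t = 23:30.

Q_p = 535.0 L/s at t = 23:30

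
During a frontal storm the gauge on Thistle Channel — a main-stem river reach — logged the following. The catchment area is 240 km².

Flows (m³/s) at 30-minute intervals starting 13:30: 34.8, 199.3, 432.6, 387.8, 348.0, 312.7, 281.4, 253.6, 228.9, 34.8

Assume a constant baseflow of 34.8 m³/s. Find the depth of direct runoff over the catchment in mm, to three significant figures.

d ≈ 16.2 mm

Direct runoff: 0.0, 164.5, 397.8, 353.0, 313.2, 277.9, 246.6, 218.8, 194.1, 0.0 m³/s; ΣQ_DR = 2166 m³/s.
V = ΣQ_DR · Δt = 2166 × 1800 s = 3.899 × 10^6 m³.
Over A = 240 km², depth = V / A = 16.2 mm.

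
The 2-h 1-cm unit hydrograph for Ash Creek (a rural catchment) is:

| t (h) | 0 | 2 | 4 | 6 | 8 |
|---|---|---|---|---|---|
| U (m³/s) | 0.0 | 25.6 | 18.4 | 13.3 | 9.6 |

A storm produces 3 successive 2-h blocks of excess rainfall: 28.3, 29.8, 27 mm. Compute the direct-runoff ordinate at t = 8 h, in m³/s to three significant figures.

By discrete convolution, Q_j = Σ (P_i / 10 mm) · U_{j−i}.
At t = 8 h (j=4): Q = (28.3/10)·9.6 + (29.8/10)·13.3 + (27/10)·18.4 = 116 m³/s.

Q ≈ 116 m³/s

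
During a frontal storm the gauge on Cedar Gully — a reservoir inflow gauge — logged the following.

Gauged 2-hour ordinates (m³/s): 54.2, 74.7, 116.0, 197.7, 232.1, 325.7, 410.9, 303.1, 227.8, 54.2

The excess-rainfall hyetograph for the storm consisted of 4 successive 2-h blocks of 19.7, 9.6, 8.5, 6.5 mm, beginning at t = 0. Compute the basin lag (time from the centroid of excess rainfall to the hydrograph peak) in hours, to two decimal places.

Centroid of excess rainfall: t_c = Σ P_i·t̄_i / ΣP_i = 3.0813 h (block centres at 1, 3, 5, 7 h).
Hydrograph peak occurs at t = 12 h, so basin lag t_L = 12 − 3.0813 = 8.92 h.

t_L ≈ 8.92 h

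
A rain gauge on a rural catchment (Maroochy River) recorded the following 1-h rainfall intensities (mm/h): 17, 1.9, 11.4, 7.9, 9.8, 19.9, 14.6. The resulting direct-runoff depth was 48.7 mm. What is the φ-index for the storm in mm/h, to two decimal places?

Only the 6 blocks with intensity above φ contribute runoff: 17, 11.4, 7.9, 9.8, 19.9, 14.6 mm/h.
Σ(I−φ)·Δt = d  ⇒  (17+11.4+7.9+9.8+19.9+14.6 − 6φ)·1 = 48.7
φ = (80.60 − 48.7/1) / 6 = 5.32 mm/h.

φ ≈ 5.32 mm/h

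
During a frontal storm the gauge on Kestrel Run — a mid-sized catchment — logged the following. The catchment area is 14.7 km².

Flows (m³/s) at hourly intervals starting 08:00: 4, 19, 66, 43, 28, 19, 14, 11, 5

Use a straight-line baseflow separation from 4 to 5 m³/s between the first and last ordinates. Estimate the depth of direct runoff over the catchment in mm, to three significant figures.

d ≈ 41.3 mm

Direct runoff: 0.00, 14.88, 61.75, 38.62, 23.50, 14.38, 9.25, 6.12, 0.00 m³/s; ΣQ_DR = 168.5 m³/s.
V = ΣQ_DR · Δt = 168.5 × 3600 s = 6.066 × 10^5 m³.
Over A = 14.7 km², depth = V / A = 41.3 mm.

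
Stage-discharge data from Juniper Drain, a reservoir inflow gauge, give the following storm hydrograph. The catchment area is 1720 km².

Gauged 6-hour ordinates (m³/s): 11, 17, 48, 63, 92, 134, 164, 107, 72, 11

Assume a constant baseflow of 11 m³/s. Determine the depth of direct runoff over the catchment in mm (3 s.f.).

Direct runoff: 0.0, 6.0, 37.0, 52.0, 81.0, 123.0, 153.0, 96.0, 61.0, 0.0 m³/s; ΣQ_DR = 609.0 m³/s.
V = ΣQ_DR · Δt = 609.0 × 21600 s = 1.315 × 10^7 m³.
Over A = 1720 km², depth = V / A = 7.65 mm.

d ≈ 7.65 mm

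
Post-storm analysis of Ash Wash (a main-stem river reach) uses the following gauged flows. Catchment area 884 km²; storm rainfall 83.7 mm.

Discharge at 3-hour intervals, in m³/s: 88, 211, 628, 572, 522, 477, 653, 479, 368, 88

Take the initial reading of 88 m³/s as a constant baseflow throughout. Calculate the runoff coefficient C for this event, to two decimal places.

C ≈ 0.47

ΣQ_DR = 3206 m³/s; V = ΣQ_DR·Δt = 3.462 × 10^7 m³.
Runoff depth d = V / A = 39.17 mm.
C = d / P = 39.17 / 83.7 = 0.47.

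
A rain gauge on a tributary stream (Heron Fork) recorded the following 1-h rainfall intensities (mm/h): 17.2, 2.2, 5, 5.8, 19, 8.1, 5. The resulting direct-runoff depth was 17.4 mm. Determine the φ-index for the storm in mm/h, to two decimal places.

Only the 2 blocks with intensity above φ contribute runoff: 17.2, 19 mm/h.
Σ(I−φ)·Δt = d  ⇒  (17.2+19 − 2φ)·1 = 17.4
φ = (36.20 − 17.4/1) / 2 = 9.40 mm/h.

φ ≈ 9.40 mm/h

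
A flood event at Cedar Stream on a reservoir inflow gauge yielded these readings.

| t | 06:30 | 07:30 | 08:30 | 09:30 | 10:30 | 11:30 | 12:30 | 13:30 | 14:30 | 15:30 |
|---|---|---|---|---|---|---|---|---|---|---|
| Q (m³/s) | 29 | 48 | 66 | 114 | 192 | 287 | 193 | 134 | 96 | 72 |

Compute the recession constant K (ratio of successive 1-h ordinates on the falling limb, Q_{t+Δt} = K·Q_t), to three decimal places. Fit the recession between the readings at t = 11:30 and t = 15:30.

K ≈ 0.708

Using the recession-limb readings at t = 11:30 and t = 15:30: Q falls from 287 to 72 m³/s over 4 intervals.
K = (Q₂/Q₁)^(1/4) = (72/287)^(1/4) = 0.708.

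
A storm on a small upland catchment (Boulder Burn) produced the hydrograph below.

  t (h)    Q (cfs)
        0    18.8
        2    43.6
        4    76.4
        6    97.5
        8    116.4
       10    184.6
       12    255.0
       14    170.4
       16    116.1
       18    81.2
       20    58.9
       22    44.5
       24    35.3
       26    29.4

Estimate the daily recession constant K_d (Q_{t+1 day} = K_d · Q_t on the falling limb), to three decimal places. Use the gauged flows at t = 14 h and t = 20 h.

K_d ≈ 0.014

Between t = 14 h and t = 20 h the flow falls from 170.4 to 58.9 cfs over 3×2 h = 6 h.
Per-interval ratio K = (58.9/170.4)^(1/3) = 0.7018; K_d = K^(24/2) = 0.014.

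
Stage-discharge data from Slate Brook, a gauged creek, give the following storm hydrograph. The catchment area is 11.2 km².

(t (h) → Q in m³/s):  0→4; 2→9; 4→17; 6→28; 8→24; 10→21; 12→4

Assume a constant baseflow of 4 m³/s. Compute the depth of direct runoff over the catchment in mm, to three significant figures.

Direct runoff: 0.0, 5.0, 13.0, 24.0, 20.0, 17.0, 0.0 m³/s; ΣQ_DR = 79.00 m³/s.
V = ΣQ_DR · Δt = 79.00 × 7200 s = 5.688 × 10^5 m³.
Over A = 11.2 km², depth = V / A = 50.8 mm.

d ≈ 50.8 mm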